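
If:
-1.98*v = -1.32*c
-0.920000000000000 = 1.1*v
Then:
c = -1.25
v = -0.84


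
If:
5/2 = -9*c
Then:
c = -5/18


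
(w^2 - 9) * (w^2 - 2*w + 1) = w^4 - 2*w^3 - 8*w^2 + 18*w - 9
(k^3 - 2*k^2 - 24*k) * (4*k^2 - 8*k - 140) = 4*k^5 - 16*k^4 - 220*k^3 + 472*k^2 + 3360*k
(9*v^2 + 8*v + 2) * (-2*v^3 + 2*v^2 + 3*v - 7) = -18*v^5 + 2*v^4 + 39*v^3 - 35*v^2 - 50*v - 14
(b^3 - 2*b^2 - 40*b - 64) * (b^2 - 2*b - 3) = b^5 - 4*b^4 - 39*b^3 + 22*b^2 + 248*b + 192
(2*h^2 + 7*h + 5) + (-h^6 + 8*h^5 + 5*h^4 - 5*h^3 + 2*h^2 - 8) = -h^6 + 8*h^5 + 5*h^4 - 5*h^3 + 4*h^2 + 7*h - 3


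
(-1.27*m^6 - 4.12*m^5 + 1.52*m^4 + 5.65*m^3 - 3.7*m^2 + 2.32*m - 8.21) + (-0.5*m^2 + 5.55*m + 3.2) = -1.27*m^6 - 4.12*m^5 + 1.52*m^4 + 5.65*m^3 - 4.2*m^2 + 7.87*m - 5.01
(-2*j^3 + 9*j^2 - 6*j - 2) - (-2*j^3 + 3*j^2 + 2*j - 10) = 6*j^2 - 8*j + 8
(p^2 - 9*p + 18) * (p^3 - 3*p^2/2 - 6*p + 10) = p^5 - 21*p^4/2 + 51*p^3/2 + 37*p^2 - 198*p + 180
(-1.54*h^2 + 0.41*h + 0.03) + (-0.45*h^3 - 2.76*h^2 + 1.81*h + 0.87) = -0.45*h^3 - 4.3*h^2 + 2.22*h + 0.9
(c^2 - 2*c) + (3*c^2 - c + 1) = 4*c^2 - 3*c + 1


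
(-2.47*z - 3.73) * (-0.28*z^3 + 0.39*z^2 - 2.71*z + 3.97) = 0.6916*z^4 + 0.0810999999999998*z^3 + 5.239*z^2 + 0.302399999999999*z - 14.8081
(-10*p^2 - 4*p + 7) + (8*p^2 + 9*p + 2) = -2*p^2 + 5*p + 9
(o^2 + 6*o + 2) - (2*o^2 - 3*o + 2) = -o^2 + 9*o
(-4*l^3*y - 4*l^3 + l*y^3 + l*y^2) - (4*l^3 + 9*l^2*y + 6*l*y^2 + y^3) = -4*l^3*y - 8*l^3 - 9*l^2*y + l*y^3 - 5*l*y^2 - y^3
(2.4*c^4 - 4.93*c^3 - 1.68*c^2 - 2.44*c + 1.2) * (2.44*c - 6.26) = 5.856*c^5 - 27.0532*c^4 + 26.7626*c^3 + 4.5632*c^2 + 18.2024*c - 7.512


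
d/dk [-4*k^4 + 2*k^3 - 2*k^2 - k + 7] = -16*k^3 + 6*k^2 - 4*k - 1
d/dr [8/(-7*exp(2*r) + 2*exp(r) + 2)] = (112*exp(r) - 16)*exp(r)/(-7*exp(2*r) + 2*exp(r) + 2)^2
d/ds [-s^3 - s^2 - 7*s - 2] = -3*s^2 - 2*s - 7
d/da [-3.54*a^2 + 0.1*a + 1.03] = 0.1 - 7.08*a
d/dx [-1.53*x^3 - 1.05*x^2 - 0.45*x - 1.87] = -4.59*x^2 - 2.1*x - 0.45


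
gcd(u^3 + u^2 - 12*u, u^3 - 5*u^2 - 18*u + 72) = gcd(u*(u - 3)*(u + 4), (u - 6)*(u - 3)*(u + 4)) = u^2 + u - 12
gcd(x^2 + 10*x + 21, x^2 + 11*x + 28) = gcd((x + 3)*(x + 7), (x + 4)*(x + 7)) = x + 7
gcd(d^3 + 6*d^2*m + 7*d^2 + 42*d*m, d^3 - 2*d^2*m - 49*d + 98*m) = d + 7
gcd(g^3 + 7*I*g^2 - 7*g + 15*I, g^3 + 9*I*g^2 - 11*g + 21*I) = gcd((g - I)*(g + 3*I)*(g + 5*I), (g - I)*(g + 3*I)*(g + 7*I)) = g^2 + 2*I*g + 3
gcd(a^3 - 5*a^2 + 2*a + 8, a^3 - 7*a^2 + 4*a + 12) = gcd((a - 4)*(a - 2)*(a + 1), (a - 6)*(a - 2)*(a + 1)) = a^2 - a - 2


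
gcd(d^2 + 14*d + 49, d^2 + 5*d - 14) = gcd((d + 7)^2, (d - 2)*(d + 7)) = d + 7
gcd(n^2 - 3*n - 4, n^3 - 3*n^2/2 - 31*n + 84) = n - 4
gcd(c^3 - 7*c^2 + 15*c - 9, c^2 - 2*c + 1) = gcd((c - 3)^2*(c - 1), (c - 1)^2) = c - 1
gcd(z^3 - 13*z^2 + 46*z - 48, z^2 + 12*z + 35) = 1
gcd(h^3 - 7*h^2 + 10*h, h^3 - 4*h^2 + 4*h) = h^2 - 2*h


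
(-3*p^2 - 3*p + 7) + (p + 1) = -3*p^2 - 2*p + 8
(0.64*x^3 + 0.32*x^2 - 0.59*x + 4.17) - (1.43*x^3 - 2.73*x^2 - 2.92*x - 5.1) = -0.79*x^3 + 3.05*x^2 + 2.33*x + 9.27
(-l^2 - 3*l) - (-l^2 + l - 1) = 1 - 4*l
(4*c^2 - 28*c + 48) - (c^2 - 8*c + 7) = 3*c^2 - 20*c + 41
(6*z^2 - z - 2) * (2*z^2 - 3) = 12*z^4 - 2*z^3 - 22*z^2 + 3*z + 6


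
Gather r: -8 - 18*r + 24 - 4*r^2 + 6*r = -4*r^2 - 12*r + 16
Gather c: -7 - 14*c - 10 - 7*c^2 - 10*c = -7*c^2 - 24*c - 17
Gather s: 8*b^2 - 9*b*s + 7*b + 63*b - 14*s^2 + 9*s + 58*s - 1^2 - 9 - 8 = 8*b^2 + 70*b - 14*s^2 + s*(67 - 9*b) - 18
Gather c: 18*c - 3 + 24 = 18*c + 21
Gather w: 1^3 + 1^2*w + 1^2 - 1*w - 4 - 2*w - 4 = -2*w - 6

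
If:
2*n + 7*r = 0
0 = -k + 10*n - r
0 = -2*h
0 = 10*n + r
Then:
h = 0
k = 0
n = 0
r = 0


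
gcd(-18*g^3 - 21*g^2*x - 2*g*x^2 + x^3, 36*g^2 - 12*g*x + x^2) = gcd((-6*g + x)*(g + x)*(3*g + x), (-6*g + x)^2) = -6*g + x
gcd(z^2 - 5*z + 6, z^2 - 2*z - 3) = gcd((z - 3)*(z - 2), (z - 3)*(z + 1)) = z - 3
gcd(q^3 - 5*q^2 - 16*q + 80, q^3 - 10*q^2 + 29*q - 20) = q^2 - 9*q + 20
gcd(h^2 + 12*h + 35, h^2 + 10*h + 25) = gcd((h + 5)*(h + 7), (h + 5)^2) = h + 5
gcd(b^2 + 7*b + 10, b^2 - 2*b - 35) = b + 5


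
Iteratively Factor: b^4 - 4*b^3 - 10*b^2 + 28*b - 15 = (b - 1)*(b^3 - 3*b^2 - 13*b + 15) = (b - 5)*(b - 1)*(b^2 + 2*b - 3) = (b - 5)*(b - 1)*(b + 3)*(b - 1)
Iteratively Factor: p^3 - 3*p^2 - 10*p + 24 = (p - 2)*(p^2 - p - 12) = (p - 4)*(p - 2)*(p + 3)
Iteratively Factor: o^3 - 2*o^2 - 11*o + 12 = (o + 3)*(o^2 - 5*o + 4) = (o - 1)*(o + 3)*(o - 4)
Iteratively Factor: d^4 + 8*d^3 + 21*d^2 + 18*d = (d + 2)*(d^3 + 6*d^2 + 9*d) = (d + 2)*(d + 3)*(d^2 + 3*d) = (d + 2)*(d + 3)^2*(d)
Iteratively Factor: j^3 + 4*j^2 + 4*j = (j + 2)*(j^2 + 2*j) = (j + 2)^2*(j)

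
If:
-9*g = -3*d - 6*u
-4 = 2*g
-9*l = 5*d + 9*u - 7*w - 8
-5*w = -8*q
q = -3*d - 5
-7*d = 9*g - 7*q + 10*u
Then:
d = 13/23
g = -2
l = -9263/2070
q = -154/23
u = -151/46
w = -1232/115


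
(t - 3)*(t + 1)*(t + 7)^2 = t^4 + 12*t^3 + 18*t^2 - 140*t - 147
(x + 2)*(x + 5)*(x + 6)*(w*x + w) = w*x^4 + 14*w*x^3 + 65*w*x^2 + 112*w*x + 60*w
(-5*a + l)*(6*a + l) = -30*a^2 + a*l + l^2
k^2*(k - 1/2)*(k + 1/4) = k^4 - k^3/4 - k^2/8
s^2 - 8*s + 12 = (s - 6)*(s - 2)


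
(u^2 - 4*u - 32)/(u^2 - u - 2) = (-u^2 + 4*u + 32)/(-u^2 + u + 2)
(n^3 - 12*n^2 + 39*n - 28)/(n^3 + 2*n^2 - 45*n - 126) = (n^2 - 5*n + 4)/(n^2 + 9*n + 18)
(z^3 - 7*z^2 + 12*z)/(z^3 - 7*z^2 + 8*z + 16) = z*(z - 3)/(z^2 - 3*z - 4)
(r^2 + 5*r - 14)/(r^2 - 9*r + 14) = (r + 7)/(r - 7)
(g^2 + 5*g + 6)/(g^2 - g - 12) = (g + 2)/(g - 4)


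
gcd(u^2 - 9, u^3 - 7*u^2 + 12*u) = u - 3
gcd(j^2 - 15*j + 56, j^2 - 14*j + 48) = j - 8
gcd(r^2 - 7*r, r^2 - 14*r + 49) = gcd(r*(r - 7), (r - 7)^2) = r - 7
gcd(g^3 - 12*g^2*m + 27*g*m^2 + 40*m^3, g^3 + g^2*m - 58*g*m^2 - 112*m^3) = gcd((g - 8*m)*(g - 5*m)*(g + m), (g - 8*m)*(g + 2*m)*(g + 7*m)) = g - 8*m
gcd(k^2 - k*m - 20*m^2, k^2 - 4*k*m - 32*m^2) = k + 4*m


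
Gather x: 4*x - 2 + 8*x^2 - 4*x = 8*x^2 - 2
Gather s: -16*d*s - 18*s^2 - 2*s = -18*s^2 + s*(-16*d - 2)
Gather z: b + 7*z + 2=b + 7*z + 2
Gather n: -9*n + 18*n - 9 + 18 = 9*n + 9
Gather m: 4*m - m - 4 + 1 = 3*m - 3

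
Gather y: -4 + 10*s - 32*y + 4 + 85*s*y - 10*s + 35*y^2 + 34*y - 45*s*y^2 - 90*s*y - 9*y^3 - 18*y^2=-9*y^3 + y^2*(17 - 45*s) + y*(2 - 5*s)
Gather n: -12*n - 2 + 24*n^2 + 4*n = 24*n^2 - 8*n - 2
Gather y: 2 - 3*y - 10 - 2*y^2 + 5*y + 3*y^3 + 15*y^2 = 3*y^3 + 13*y^2 + 2*y - 8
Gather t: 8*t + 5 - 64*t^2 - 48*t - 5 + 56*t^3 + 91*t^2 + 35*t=56*t^3 + 27*t^2 - 5*t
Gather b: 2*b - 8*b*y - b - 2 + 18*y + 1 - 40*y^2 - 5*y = b*(1 - 8*y) - 40*y^2 + 13*y - 1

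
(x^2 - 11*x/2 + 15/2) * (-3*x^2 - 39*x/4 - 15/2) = -3*x^4 + 27*x^3/4 + 189*x^2/8 - 255*x/8 - 225/4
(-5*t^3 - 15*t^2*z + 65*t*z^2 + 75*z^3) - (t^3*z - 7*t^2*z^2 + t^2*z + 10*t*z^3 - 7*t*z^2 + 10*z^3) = -t^3*z - 5*t^3 + 7*t^2*z^2 - 16*t^2*z - 10*t*z^3 + 72*t*z^2 + 65*z^3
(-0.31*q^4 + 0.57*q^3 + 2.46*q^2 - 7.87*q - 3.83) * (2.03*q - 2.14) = -0.6293*q^5 + 1.8205*q^4 + 3.774*q^3 - 21.2405*q^2 + 9.0669*q + 8.1962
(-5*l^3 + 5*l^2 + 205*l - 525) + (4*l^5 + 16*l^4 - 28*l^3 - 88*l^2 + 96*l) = 4*l^5 + 16*l^4 - 33*l^3 - 83*l^2 + 301*l - 525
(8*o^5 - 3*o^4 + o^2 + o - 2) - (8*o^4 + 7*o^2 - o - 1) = 8*o^5 - 11*o^4 - 6*o^2 + 2*o - 1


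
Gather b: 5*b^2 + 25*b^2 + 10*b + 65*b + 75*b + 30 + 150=30*b^2 + 150*b + 180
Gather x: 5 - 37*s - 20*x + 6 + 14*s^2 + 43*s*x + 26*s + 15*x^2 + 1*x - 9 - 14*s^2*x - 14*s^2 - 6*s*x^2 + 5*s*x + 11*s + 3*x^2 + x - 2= x^2*(18 - 6*s) + x*(-14*s^2 + 48*s - 18)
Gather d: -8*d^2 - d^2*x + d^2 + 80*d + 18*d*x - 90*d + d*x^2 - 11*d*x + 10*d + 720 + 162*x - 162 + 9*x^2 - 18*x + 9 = d^2*(-x - 7) + d*(x^2 + 7*x) + 9*x^2 + 144*x + 567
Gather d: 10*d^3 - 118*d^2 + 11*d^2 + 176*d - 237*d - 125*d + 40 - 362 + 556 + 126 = 10*d^3 - 107*d^2 - 186*d + 360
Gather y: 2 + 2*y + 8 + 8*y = 10*y + 10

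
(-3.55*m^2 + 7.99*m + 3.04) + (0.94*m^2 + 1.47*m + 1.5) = -2.61*m^2 + 9.46*m + 4.54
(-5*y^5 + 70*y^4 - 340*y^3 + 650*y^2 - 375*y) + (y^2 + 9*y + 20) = -5*y^5 + 70*y^4 - 340*y^3 + 651*y^2 - 366*y + 20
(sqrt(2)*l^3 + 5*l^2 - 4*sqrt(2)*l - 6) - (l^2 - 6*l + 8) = sqrt(2)*l^3 + 4*l^2 - 4*sqrt(2)*l + 6*l - 14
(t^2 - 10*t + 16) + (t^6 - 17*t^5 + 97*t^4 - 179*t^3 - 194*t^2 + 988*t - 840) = t^6 - 17*t^5 + 97*t^4 - 179*t^3 - 193*t^2 + 978*t - 824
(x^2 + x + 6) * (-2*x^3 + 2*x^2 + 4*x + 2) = -2*x^5 - 6*x^3 + 18*x^2 + 26*x + 12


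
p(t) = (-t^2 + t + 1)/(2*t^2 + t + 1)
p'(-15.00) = 0.00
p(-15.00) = -0.55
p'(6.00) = -0.02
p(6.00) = -0.37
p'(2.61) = -0.12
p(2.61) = -0.19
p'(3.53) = -0.07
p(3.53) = -0.27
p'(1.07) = -0.52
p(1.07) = 0.21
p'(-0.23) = 1.59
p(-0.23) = 0.82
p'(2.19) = -0.17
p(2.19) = -0.13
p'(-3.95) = -0.03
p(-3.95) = -0.66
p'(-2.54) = -0.03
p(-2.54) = -0.70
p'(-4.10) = -0.03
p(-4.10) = -0.65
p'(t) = (1 - 2*t)/(2*t^2 + t + 1) + (-4*t - 1)*(-t^2 + t + 1)/(2*t^2 + t + 1)^2 = 3*t*(-t - 2)/(4*t^4 + 4*t^3 + 5*t^2 + 2*t + 1)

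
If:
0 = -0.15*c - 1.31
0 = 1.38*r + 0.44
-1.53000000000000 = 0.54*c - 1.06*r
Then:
No Solution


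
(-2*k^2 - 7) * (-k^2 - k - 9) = 2*k^4 + 2*k^3 + 25*k^2 + 7*k + 63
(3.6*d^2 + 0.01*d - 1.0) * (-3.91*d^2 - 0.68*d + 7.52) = -14.076*d^4 - 2.4871*d^3 + 30.9752*d^2 + 0.7552*d - 7.52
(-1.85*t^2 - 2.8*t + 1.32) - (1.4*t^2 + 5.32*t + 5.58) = -3.25*t^2 - 8.12*t - 4.26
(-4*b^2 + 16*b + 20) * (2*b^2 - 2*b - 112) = -8*b^4 + 40*b^3 + 456*b^2 - 1832*b - 2240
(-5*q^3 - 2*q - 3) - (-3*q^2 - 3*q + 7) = -5*q^3 + 3*q^2 + q - 10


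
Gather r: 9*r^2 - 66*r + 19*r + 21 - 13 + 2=9*r^2 - 47*r + 10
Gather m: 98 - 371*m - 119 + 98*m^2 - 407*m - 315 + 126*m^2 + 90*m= 224*m^2 - 688*m - 336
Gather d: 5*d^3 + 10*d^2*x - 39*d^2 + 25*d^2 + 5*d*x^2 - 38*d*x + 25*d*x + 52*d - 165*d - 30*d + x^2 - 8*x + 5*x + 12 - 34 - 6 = 5*d^3 + d^2*(10*x - 14) + d*(5*x^2 - 13*x - 143) + x^2 - 3*x - 28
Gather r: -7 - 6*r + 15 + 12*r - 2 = 6*r + 6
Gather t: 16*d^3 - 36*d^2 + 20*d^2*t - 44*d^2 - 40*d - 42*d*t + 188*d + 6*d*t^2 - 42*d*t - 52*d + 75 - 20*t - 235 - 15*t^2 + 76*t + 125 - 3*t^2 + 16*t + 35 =16*d^3 - 80*d^2 + 96*d + t^2*(6*d - 18) + t*(20*d^2 - 84*d + 72)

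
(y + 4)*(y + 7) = y^2 + 11*y + 28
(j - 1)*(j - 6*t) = j^2 - 6*j*t - j + 6*t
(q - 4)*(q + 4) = q^2 - 16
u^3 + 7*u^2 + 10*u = u*(u + 2)*(u + 5)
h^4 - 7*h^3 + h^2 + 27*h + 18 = (h - 6)*(h - 3)*(h + 1)^2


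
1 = 1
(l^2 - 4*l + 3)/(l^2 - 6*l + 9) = (l - 1)/(l - 3)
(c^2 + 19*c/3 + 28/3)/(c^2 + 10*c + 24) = (c + 7/3)/(c + 6)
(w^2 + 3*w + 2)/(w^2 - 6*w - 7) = (w + 2)/(w - 7)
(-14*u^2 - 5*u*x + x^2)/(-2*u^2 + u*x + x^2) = (-7*u + x)/(-u + x)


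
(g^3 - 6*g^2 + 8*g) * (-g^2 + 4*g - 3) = -g^5 + 10*g^4 - 35*g^3 + 50*g^2 - 24*g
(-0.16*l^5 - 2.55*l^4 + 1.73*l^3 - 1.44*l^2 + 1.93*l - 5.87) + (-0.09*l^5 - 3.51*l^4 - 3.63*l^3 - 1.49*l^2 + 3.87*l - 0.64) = -0.25*l^5 - 6.06*l^4 - 1.9*l^3 - 2.93*l^2 + 5.8*l - 6.51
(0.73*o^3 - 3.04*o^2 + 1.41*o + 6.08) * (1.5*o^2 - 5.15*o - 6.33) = 1.095*o^5 - 8.3195*o^4 + 13.1501*o^3 + 21.1017*o^2 - 40.2373*o - 38.4864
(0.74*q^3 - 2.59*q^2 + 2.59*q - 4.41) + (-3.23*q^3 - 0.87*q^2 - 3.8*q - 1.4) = -2.49*q^3 - 3.46*q^2 - 1.21*q - 5.81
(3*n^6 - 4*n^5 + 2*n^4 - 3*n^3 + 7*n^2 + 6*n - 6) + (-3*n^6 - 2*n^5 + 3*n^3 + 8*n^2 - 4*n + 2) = -6*n^5 + 2*n^4 + 15*n^2 + 2*n - 4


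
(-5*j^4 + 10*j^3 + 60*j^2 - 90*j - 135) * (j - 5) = -5*j^5 + 35*j^4 + 10*j^3 - 390*j^2 + 315*j + 675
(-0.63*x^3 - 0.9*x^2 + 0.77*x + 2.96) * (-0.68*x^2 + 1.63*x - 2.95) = 0.4284*x^5 - 0.4149*x^4 - 0.1321*x^3 + 1.8973*x^2 + 2.5533*x - 8.732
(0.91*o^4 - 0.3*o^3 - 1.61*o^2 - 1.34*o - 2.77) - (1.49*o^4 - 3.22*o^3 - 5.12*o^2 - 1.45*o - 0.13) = -0.58*o^4 + 2.92*o^3 + 3.51*o^2 + 0.11*o - 2.64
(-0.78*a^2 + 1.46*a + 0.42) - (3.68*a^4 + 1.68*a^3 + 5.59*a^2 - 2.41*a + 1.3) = -3.68*a^4 - 1.68*a^3 - 6.37*a^2 + 3.87*a - 0.88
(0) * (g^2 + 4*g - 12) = 0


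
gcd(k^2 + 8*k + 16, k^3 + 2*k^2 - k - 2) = 1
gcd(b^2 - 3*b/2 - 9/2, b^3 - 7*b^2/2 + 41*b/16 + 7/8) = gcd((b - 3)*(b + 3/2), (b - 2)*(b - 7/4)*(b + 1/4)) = 1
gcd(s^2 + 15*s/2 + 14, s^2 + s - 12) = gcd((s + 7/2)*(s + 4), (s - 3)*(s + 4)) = s + 4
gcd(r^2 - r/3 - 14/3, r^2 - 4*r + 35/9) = r - 7/3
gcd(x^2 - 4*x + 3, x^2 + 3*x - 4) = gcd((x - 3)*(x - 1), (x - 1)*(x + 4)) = x - 1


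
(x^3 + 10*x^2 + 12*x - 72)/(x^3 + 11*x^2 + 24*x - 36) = (x - 2)/(x - 1)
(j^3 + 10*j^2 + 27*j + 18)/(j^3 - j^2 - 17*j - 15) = (j + 6)/(j - 5)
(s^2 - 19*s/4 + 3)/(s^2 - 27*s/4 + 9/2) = (s - 4)/(s - 6)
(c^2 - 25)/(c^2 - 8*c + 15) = (c + 5)/(c - 3)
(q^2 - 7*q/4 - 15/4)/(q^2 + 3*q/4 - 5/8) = 2*(q - 3)/(2*q - 1)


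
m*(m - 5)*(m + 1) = m^3 - 4*m^2 - 5*m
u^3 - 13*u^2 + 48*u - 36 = (u - 6)^2*(u - 1)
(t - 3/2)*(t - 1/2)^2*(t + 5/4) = t^4 - 5*t^3/4 - 11*t^2/8 + 29*t/16 - 15/32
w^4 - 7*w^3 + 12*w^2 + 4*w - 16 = (w - 4)*(w - 2)^2*(w + 1)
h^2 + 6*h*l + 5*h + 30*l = (h + 5)*(h + 6*l)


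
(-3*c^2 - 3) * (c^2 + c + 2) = -3*c^4 - 3*c^3 - 9*c^2 - 3*c - 6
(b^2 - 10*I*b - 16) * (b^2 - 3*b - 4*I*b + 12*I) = b^4 - 3*b^3 - 14*I*b^3 - 56*b^2 + 42*I*b^2 + 168*b + 64*I*b - 192*I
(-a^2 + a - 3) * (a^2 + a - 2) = -a^4 - 5*a + 6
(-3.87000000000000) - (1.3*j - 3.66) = -1.3*j - 0.21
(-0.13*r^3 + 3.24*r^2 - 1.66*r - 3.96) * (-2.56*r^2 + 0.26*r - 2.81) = 0.3328*r^5 - 8.3282*r^4 + 5.4573*r^3 + 0.601600000000001*r^2 + 3.635*r + 11.1276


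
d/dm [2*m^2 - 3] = 4*m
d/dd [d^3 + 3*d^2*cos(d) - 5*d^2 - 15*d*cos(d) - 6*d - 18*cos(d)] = -3*d^2*sin(d) + 3*d^2 + 15*d*sin(d) + 6*d*cos(d) - 10*d + 18*sin(d) - 15*cos(d) - 6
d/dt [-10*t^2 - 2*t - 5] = -20*t - 2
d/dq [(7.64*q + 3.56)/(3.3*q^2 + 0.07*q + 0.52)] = (-25.212*q^2 - 23.496*q + 3.7236)/(10.89*q^4 + 0.462*q^3 + 3.4369*q^2 + 0.0728*q + 0.2704)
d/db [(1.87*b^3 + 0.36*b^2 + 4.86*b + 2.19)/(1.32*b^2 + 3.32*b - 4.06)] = (2.4684*b^4 + 12.4168*b^3 - 27.9966*b^2 - 8.7048*b - 27.0024)/(1.7424*b^4 + 8.7648*b^3 + 0.304*b^2 - 26.9584*b + 16.4836)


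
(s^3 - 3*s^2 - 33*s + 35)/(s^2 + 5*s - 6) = (s^2 - 2*s - 35)/(s + 6)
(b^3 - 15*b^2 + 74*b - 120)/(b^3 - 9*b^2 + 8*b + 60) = (b - 4)/(b + 2)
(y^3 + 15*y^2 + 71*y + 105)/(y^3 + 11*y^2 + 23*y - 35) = (y + 3)/(y - 1)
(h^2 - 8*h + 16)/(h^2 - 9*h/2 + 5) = 2*(h^2 - 8*h + 16)/(2*h^2 - 9*h + 10)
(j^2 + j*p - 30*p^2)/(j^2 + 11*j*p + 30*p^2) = (j - 5*p)/(j + 5*p)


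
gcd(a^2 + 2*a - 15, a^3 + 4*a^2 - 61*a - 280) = a + 5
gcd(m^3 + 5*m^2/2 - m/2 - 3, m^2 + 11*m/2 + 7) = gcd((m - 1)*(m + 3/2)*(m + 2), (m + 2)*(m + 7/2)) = m + 2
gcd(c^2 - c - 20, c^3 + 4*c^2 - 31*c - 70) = c - 5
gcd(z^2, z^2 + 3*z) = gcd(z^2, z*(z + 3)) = z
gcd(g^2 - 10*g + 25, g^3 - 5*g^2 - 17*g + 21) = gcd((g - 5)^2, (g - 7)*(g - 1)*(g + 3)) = 1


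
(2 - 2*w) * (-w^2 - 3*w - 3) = 2*w^3 + 4*w^2 - 6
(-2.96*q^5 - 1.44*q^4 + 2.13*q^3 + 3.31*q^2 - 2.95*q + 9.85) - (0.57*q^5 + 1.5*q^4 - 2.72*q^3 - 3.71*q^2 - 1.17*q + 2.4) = -3.53*q^5 - 2.94*q^4 + 4.85*q^3 + 7.02*q^2 - 1.78*q + 7.45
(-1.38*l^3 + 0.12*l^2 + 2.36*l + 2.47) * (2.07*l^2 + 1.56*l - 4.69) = -2.8566*l^5 - 1.9044*l^4 + 11.5446*l^3 + 8.2317*l^2 - 7.2152*l - 11.5843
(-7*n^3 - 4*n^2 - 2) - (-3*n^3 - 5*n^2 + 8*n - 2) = -4*n^3 + n^2 - 8*n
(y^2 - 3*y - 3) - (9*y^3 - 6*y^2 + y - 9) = -9*y^3 + 7*y^2 - 4*y + 6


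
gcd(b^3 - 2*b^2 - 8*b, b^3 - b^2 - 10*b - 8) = b^2 - 2*b - 8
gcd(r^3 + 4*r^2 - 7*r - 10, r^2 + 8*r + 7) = r + 1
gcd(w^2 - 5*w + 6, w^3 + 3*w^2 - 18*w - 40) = 1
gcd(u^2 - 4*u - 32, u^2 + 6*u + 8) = u + 4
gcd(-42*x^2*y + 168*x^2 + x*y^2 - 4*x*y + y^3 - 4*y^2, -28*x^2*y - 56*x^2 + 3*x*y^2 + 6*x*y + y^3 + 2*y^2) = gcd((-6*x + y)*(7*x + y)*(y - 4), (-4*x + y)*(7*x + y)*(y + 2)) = 7*x + y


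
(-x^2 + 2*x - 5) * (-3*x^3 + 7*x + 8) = 3*x^5 - 6*x^4 + 8*x^3 + 6*x^2 - 19*x - 40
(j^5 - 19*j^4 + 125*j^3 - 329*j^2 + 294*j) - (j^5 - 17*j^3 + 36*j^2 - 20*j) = -19*j^4 + 142*j^3 - 365*j^2 + 314*j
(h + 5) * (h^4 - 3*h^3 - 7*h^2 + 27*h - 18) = h^5 + 2*h^4 - 22*h^3 - 8*h^2 + 117*h - 90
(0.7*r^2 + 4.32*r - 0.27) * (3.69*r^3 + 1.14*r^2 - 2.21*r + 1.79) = 2.583*r^5 + 16.7388*r^4 + 2.3815*r^3 - 8.602*r^2 + 8.3295*r - 0.4833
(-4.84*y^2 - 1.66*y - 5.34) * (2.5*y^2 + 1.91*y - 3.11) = -12.1*y^4 - 13.3944*y^3 - 1.4682*y^2 - 5.0368*y + 16.6074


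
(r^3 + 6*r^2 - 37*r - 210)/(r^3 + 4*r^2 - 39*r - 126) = (r + 5)/(r + 3)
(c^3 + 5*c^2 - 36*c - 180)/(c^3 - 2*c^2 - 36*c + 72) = (c + 5)/(c - 2)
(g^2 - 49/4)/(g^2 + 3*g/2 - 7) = (g - 7/2)/(g - 2)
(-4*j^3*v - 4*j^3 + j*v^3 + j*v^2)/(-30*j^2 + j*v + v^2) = j*(-4*j^2*v - 4*j^2 + v^3 + v^2)/(-30*j^2 + j*v + v^2)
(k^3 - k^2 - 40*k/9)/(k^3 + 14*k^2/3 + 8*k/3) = (9*k^2 - 9*k - 40)/(3*(3*k^2 + 14*k + 8))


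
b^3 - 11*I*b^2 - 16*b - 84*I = (b - 7*I)*(b - 6*I)*(b + 2*I)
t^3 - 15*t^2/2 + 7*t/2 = t*(t - 7)*(t - 1/2)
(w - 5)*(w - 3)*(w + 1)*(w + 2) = w^4 - 5*w^3 - 7*w^2 + 29*w + 30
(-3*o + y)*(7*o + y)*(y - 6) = -21*o^2*y + 126*o^2 + 4*o*y^2 - 24*o*y + y^3 - 6*y^2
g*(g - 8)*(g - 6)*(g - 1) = g^4 - 15*g^3 + 62*g^2 - 48*g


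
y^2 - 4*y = y*(y - 4)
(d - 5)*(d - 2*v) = d^2 - 2*d*v - 5*d + 10*v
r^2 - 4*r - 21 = (r - 7)*(r + 3)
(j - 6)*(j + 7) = j^2 + j - 42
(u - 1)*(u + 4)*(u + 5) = u^3 + 8*u^2 + 11*u - 20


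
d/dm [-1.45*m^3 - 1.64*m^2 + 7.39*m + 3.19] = -4.35*m^2 - 3.28*m + 7.39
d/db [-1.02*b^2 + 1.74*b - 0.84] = 1.74 - 2.04*b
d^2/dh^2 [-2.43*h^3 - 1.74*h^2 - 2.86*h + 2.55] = -14.58*h - 3.48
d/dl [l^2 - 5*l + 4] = 2*l - 5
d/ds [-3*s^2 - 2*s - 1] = -6*s - 2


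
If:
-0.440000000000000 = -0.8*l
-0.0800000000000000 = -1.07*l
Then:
No Solution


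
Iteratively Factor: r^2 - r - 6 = (r + 2)*(r - 3)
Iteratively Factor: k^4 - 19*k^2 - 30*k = (k - 5)*(k^3 + 5*k^2 + 6*k) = (k - 5)*(k + 3)*(k^2 + 2*k) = k*(k - 5)*(k + 3)*(k + 2)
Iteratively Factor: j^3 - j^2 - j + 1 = (j - 1)*(j^2 - 1) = (j - 1)*(j + 1)*(j - 1)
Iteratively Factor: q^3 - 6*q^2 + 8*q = (q - 2)*(q^2 - 4*q) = (q - 4)*(q - 2)*(q)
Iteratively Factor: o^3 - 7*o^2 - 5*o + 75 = (o - 5)*(o^2 - 2*o - 15) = (o - 5)*(o + 3)*(o - 5)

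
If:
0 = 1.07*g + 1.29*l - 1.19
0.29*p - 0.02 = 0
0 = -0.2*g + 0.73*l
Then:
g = 0.84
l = 0.23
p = 0.07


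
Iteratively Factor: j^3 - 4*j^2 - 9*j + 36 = (j - 3)*(j^2 - j - 12) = (j - 4)*(j - 3)*(j + 3)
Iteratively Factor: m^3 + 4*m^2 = (m + 4)*(m^2) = m*(m + 4)*(m)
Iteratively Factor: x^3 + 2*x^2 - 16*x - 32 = (x + 2)*(x^2 - 16) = (x + 2)*(x + 4)*(x - 4)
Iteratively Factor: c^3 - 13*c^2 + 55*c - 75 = (c - 5)*(c^2 - 8*c + 15) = (c - 5)*(c - 3)*(c - 5)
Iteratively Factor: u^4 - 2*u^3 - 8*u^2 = (u + 2)*(u^3 - 4*u^2) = u*(u + 2)*(u^2 - 4*u) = u^2*(u + 2)*(u - 4)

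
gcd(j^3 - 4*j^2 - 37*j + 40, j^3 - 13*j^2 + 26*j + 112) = j - 8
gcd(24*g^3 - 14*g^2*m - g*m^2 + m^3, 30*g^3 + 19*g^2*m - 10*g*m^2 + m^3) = 1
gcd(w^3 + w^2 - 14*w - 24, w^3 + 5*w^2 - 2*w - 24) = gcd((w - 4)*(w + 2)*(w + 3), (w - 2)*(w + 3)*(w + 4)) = w + 3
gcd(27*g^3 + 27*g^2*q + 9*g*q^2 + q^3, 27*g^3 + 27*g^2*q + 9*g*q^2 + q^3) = 27*g^3 + 27*g^2*q + 9*g*q^2 + q^3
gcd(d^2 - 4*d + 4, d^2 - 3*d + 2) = d - 2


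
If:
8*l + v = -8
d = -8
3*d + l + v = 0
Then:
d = -8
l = -32/7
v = 200/7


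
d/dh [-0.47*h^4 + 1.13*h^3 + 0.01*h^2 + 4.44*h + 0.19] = -1.88*h^3 + 3.39*h^2 + 0.02*h + 4.44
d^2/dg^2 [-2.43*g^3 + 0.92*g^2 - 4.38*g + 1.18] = 1.84 - 14.58*g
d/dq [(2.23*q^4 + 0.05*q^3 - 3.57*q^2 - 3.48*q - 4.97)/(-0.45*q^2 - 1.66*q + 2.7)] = (-2.007*q^5 - 11.1279*q^4 + 23.918*q^3 + 4.7652*q^2 - 23.751*q - 17.6462)/(0.2025*q^4 + 1.494*q^3 + 0.3256*q^2 - 8.964*q + 7.29)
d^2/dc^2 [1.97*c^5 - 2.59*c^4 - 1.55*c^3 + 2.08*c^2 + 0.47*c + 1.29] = 39.4*c^3 - 31.08*c^2 - 9.3*c + 4.16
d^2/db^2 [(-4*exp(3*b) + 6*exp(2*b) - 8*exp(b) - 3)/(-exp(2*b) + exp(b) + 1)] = (4*exp(6*b) - 12*exp(5*b) + 10*exp(4*b) + 34*exp(3*b) + 57*exp(2*b) - 17*exp(b) + 5)*exp(b)/(exp(6*b) - 3*exp(5*b) + 5*exp(3*b) - 3*exp(b) - 1)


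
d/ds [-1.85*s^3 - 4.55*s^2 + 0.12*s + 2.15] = -5.55*s^2 - 9.1*s + 0.12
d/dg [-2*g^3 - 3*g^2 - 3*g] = -6*g^2 - 6*g - 3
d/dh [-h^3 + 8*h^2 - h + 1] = -3*h^2 + 16*h - 1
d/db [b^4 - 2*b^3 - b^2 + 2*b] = 4*b^3 - 6*b^2 - 2*b + 2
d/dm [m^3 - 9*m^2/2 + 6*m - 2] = 3*m^2 - 9*m + 6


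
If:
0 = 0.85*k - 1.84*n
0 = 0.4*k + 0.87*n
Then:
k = 0.00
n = 0.00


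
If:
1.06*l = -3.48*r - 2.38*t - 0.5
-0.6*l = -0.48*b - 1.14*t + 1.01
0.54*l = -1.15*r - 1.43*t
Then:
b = 3.19285191356155 - 6.61500302938503*t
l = 0.870948197515904 - 3.39200242350803*t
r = 0.349288094516813*t - 0.40896697970312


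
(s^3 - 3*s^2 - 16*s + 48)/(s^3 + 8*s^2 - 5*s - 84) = (s - 4)/(s + 7)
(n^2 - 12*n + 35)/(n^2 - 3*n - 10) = (n - 7)/(n + 2)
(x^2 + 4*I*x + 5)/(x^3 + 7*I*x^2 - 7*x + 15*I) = 1/(x + 3*I)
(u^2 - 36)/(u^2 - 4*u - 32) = (36 - u^2)/(-u^2 + 4*u + 32)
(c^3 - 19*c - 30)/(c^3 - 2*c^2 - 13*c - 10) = (c + 3)/(c + 1)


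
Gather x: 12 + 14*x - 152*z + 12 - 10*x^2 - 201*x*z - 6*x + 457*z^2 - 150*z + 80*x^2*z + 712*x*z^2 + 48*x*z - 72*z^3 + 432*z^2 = x^2*(80*z - 10) + x*(712*z^2 - 153*z + 8) - 72*z^3 + 889*z^2 - 302*z + 24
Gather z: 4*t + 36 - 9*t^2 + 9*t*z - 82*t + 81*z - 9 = -9*t^2 - 78*t + z*(9*t + 81) + 27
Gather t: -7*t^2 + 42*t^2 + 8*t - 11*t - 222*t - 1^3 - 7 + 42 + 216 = 35*t^2 - 225*t + 250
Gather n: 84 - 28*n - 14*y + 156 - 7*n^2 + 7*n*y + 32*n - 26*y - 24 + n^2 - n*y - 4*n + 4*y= -6*n^2 + 6*n*y - 36*y + 216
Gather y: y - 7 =y - 7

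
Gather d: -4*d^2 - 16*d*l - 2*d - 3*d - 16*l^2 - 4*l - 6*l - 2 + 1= -4*d^2 + d*(-16*l - 5) - 16*l^2 - 10*l - 1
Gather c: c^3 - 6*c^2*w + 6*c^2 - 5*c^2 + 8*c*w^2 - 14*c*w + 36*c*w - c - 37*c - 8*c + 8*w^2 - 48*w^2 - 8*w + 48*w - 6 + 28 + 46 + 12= c^3 + c^2*(1 - 6*w) + c*(8*w^2 + 22*w - 46) - 40*w^2 + 40*w + 80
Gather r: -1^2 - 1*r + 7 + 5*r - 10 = 4*r - 4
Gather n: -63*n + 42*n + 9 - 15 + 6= -21*n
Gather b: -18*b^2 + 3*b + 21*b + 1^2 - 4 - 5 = -18*b^2 + 24*b - 8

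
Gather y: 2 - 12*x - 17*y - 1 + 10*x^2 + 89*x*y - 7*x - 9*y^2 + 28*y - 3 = 10*x^2 - 19*x - 9*y^2 + y*(89*x + 11) - 2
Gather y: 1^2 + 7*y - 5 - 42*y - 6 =-35*y - 10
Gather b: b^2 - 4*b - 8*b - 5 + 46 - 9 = b^2 - 12*b + 32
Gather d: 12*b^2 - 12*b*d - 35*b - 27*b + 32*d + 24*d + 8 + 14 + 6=12*b^2 - 62*b + d*(56 - 12*b) + 28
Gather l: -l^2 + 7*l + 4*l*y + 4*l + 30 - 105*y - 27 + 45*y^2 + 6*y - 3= -l^2 + l*(4*y + 11) + 45*y^2 - 99*y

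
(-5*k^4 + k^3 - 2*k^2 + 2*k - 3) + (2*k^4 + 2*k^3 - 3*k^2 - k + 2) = -3*k^4 + 3*k^3 - 5*k^2 + k - 1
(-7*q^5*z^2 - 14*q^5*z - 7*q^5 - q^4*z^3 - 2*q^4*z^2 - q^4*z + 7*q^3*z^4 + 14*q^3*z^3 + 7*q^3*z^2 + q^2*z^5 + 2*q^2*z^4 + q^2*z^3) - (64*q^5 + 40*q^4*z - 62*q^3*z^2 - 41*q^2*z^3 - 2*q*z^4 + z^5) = -7*q^5*z^2 - 14*q^5*z - 71*q^5 - q^4*z^3 - 2*q^4*z^2 - 41*q^4*z + 7*q^3*z^4 + 14*q^3*z^3 + 69*q^3*z^2 + q^2*z^5 + 2*q^2*z^4 + 42*q^2*z^3 + 2*q*z^4 - z^5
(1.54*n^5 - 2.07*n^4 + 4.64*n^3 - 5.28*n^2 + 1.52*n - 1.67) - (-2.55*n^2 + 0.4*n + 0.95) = 1.54*n^5 - 2.07*n^4 + 4.64*n^3 - 2.73*n^2 + 1.12*n - 2.62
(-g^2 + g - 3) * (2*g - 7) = -2*g^3 + 9*g^2 - 13*g + 21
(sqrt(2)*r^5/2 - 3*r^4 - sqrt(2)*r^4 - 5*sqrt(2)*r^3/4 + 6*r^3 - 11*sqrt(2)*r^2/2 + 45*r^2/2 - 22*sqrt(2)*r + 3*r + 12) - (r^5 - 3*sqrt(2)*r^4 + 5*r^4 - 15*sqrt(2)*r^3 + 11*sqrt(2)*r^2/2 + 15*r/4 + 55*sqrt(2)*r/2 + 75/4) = -r^5 + sqrt(2)*r^5/2 - 8*r^4 + 2*sqrt(2)*r^4 + 6*r^3 + 55*sqrt(2)*r^3/4 - 11*sqrt(2)*r^2 + 45*r^2/2 - 99*sqrt(2)*r/2 - 3*r/4 - 27/4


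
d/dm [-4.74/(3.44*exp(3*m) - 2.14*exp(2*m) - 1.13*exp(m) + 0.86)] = (48.9168*exp(2*m) - 20.2872*exp(m) - 5.3562)*exp(m)/(3.44*exp(3*m) - 2.14*exp(2*m) - 1.13*exp(m) + 0.86)^2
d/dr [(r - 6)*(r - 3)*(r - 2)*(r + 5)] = 4*r^3 - 18*r^2 - 38*r + 144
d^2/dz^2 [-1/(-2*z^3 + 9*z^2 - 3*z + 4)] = 6*((3 - 2*z)*(2*z^3 - 9*z^2 + 3*z - 4) + 3*(2*z^2 - 6*z + 1)^2)/(2*z^3 - 9*z^2 + 3*z - 4)^3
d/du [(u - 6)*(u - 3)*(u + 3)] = 3*u^2 - 12*u - 9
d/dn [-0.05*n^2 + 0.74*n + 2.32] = 0.74 - 0.1*n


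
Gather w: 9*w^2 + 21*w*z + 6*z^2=9*w^2 + 21*w*z + 6*z^2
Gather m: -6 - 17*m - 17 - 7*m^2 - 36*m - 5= -7*m^2 - 53*m - 28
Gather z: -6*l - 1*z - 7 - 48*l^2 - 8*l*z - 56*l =-48*l^2 - 62*l + z*(-8*l - 1) - 7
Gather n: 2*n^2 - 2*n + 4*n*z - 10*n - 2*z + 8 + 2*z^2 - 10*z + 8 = 2*n^2 + n*(4*z - 12) + 2*z^2 - 12*z + 16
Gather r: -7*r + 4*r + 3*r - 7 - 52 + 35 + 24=0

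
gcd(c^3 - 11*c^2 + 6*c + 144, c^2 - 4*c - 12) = c - 6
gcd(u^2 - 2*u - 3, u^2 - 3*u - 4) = u + 1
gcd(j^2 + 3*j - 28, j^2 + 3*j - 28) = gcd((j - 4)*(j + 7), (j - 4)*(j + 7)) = j^2 + 3*j - 28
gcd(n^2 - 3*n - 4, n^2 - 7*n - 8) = n + 1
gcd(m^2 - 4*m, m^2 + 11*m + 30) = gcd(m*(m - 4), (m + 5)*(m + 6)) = 1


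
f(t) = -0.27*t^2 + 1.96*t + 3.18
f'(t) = 1.96 - 0.54*t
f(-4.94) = -13.09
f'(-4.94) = 4.63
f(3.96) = 6.71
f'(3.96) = -0.18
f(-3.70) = -7.77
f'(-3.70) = 3.96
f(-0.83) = 1.37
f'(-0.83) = 2.41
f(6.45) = 4.59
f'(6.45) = -1.52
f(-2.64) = -3.88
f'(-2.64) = 3.39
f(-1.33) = 0.10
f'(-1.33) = 2.68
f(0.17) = 3.51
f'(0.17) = 1.87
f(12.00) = -12.18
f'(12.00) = -4.52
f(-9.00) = -36.33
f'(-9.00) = 6.82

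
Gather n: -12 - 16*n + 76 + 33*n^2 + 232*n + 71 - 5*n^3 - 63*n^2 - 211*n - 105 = -5*n^3 - 30*n^2 + 5*n + 30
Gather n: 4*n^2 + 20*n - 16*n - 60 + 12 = 4*n^2 + 4*n - 48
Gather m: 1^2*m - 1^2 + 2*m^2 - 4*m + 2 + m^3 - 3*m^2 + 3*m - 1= m^3 - m^2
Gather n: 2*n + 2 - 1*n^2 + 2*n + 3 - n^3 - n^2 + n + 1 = -n^3 - 2*n^2 + 5*n + 6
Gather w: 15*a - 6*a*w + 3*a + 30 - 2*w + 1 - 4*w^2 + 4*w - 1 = 18*a - 4*w^2 + w*(2 - 6*a) + 30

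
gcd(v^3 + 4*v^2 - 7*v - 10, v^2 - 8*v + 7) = 1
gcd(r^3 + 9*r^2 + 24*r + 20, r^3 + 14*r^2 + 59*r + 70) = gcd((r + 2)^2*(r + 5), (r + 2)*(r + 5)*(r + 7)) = r^2 + 7*r + 10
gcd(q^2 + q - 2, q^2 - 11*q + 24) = 1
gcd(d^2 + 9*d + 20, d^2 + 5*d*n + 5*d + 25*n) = d + 5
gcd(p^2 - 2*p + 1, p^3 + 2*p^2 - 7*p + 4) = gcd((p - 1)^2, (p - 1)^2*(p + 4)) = p^2 - 2*p + 1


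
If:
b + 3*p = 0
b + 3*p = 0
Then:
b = -3*p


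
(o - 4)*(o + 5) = o^2 + o - 20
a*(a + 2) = a^2 + 2*a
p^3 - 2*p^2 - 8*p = p*(p - 4)*(p + 2)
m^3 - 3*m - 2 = (m - 2)*(m + 1)^2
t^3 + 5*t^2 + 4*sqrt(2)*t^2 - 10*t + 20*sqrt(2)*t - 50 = (t + 5)*(t - sqrt(2))*(t + 5*sqrt(2))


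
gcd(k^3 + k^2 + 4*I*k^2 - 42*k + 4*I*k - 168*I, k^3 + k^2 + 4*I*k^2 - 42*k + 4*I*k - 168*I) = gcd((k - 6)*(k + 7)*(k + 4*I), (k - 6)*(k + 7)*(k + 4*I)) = k^3 + k^2*(1 + 4*I) + k*(-42 + 4*I) - 168*I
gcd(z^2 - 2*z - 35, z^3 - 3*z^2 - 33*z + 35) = z^2 - 2*z - 35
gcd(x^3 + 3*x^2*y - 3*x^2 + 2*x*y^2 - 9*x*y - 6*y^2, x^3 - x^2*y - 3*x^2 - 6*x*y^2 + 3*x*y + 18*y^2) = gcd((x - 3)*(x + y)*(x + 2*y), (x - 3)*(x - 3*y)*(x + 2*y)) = x^2 + 2*x*y - 3*x - 6*y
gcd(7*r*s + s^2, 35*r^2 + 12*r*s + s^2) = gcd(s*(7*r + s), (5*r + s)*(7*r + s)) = 7*r + s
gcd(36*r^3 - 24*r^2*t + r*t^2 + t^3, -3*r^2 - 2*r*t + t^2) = 3*r - t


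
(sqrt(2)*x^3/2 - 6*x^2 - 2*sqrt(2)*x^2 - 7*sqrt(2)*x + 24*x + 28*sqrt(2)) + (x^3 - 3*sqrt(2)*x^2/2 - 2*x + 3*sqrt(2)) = sqrt(2)*x^3/2 + x^3 - 6*x^2 - 7*sqrt(2)*x^2/2 - 7*sqrt(2)*x + 22*x + 31*sqrt(2)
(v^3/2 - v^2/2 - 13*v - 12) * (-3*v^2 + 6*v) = -3*v^5/2 + 9*v^4/2 + 36*v^3 - 42*v^2 - 72*v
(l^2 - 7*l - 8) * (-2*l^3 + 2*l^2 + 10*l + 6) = -2*l^5 + 16*l^4 + 12*l^3 - 80*l^2 - 122*l - 48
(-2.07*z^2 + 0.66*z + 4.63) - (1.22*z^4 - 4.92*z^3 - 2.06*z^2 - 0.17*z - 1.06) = -1.22*z^4 + 4.92*z^3 - 0.00999999999999979*z^2 + 0.83*z + 5.69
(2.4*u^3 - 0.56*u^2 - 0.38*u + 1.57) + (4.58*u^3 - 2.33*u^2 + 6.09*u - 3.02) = 6.98*u^3 - 2.89*u^2 + 5.71*u - 1.45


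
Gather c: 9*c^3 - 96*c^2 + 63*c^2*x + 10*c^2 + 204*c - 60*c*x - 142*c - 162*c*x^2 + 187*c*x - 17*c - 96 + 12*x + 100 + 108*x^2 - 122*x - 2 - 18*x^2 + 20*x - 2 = 9*c^3 + c^2*(63*x - 86) + c*(-162*x^2 + 127*x + 45) + 90*x^2 - 90*x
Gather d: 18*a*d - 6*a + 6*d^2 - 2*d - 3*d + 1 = -6*a + 6*d^2 + d*(18*a - 5) + 1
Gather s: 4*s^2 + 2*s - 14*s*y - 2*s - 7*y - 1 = 4*s^2 - 14*s*y - 7*y - 1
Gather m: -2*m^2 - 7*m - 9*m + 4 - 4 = -2*m^2 - 16*m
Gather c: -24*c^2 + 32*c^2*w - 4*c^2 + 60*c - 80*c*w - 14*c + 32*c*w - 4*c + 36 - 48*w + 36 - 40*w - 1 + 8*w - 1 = c^2*(32*w - 28) + c*(42 - 48*w) - 80*w + 70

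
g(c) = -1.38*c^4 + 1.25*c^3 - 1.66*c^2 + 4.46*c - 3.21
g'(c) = -5.52*c^3 + 3.75*c^2 - 3.32*c + 4.46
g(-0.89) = -10.24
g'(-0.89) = 14.28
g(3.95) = -270.40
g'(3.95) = -290.34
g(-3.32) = -249.72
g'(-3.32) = 258.82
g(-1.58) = -27.93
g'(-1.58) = 40.84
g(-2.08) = -56.75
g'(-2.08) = 77.26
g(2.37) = -28.86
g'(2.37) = -55.83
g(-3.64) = -343.99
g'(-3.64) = 332.45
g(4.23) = -361.25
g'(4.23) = -360.28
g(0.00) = -3.21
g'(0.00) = 4.46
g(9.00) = -8240.46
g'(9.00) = -3745.75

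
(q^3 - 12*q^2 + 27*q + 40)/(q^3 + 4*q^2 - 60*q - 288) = (q^2 - 4*q - 5)/(q^2 + 12*q + 36)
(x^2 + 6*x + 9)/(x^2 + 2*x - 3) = (x + 3)/(x - 1)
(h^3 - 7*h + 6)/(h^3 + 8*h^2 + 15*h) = (h^2 - 3*h + 2)/(h*(h + 5))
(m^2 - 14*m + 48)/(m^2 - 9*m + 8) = (m - 6)/(m - 1)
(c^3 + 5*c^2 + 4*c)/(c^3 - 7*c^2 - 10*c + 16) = c*(c^2 + 5*c + 4)/(c^3 - 7*c^2 - 10*c + 16)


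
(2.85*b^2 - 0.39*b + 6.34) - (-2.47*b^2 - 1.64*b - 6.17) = 5.32*b^2 + 1.25*b + 12.51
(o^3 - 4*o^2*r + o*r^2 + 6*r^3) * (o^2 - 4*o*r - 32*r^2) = o^5 - 8*o^4*r - 15*o^3*r^2 + 130*o^2*r^3 - 56*o*r^4 - 192*r^5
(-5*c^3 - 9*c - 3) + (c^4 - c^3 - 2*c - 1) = c^4 - 6*c^3 - 11*c - 4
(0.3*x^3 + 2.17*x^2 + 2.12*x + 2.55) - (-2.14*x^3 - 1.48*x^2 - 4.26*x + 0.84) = 2.44*x^3 + 3.65*x^2 + 6.38*x + 1.71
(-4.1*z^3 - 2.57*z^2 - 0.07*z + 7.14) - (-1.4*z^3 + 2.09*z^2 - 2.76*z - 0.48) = -2.7*z^3 - 4.66*z^2 + 2.69*z + 7.62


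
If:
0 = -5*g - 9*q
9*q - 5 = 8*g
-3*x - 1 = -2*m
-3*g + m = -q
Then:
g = -5/13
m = -160/117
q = 25/117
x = -437/351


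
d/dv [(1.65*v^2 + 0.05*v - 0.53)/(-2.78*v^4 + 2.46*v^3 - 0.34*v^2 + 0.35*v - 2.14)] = (9.174*v^5 - 3.642*v^4 - 6.1396*v^3 + 4.5059*v^2 - 7.4224*v + 0.0785)/(7.7284*v^8 - 13.6776*v^7 + 7.942*v^6 - 3.6188*v^5 + 13.736*v^4 - 10.7668*v^3 + 1.5777*v^2 - 1.498*v + 4.5796)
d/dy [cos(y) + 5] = -sin(y)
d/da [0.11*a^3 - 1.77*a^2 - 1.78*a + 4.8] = 0.33*a^2 - 3.54*a - 1.78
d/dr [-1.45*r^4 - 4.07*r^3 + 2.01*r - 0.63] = -5.8*r^3 - 12.21*r^2 + 2.01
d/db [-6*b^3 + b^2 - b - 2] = -18*b^2 + 2*b - 1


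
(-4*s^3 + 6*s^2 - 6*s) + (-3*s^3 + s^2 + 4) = -7*s^3 + 7*s^2 - 6*s + 4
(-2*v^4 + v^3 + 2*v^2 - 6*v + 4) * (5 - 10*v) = 20*v^5 - 20*v^4 - 15*v^3 + 70*v^2 - 70*v + 20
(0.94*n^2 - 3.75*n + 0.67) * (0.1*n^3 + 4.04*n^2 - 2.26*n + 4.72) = 0.094*n^5 + 3.4226*n^4 - 17.2074*n^3 + 15.6186*n^2 - 19.2142*n + 3.1624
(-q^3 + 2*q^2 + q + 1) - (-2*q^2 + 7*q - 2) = -q^3 + 4*q^2 - 6*q + 3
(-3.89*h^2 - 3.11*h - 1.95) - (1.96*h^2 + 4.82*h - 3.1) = -5.85*h^2 - 7.93*h + 1.15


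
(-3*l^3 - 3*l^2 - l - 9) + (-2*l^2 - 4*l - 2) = -3*l^3 - 5*l^2 - 5*l - 11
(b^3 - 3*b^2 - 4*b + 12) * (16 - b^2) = -b^5 + 3*b^4 + 20*b^3 - 60*b^2 - 64*b + 192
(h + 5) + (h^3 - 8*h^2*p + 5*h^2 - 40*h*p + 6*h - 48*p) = h^3 - 8*h^2*p + 5*h^2 - 40*h*p + 7*h - 48*p + 5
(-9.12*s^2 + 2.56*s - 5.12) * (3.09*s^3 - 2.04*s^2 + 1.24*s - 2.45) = -28.1808*s^5 + 26.5152*s^4 - 32.352*s^3 + 35.9632*s^2 - 12.6208*s + 12.544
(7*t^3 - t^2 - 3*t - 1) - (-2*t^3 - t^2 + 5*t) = 9*t^3 - 8*t - 1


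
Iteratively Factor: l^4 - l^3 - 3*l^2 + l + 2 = (l + 1)*(l^3 - 2*l^2 - l + 2) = (l - 1)*(l + 1)*(l^2 - l - 2) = (l - 2)*(l - 1)*(l + 1)*(l + 1)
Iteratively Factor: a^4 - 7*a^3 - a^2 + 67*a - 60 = (a - 5)*(a^3 - 2*a^2 - 11*a + 12) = (a - 5)*(a - 1)*(a^2 - a - 12) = (a - 5)*(a - 4)*(a - 1)*(a + 3)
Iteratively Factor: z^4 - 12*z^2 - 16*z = (z)*(z^3 - 12*z - 16) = z*(z + 2)*(z^2 - 2*z - 8) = z*(z - 4)*(z + 2)*(z + 2)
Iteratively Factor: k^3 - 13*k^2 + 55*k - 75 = (k - 5)*(k^2 - 8*k + 15) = (k - 5)^2*(k - 3)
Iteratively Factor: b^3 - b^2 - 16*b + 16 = (b - 1)*(b^2 - 16) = (b - 1)*(b + 4)*(b - 4)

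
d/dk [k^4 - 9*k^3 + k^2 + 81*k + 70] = 4*k^3 - 27*k^2 + 2*k + 81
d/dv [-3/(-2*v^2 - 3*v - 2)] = 3*(-4*v - 3)/(2*v^2 + 3*v + 2)^2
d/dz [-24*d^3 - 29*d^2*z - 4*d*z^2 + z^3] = -29*d^2 - 8*d*z + 3*z^2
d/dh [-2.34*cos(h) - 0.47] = 2.34*sin(h)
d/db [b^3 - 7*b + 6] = 3*b^2 - 7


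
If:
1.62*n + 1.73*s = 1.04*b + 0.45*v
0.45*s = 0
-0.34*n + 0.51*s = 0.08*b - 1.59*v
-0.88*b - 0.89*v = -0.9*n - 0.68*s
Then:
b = 0.00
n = 0.00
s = 0.00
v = 0.00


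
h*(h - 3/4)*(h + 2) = h^3 + 5*h^2/4 - 3*h/2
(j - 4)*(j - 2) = j^2 - 6*j + 8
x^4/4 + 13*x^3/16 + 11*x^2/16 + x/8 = x*(x/4 + 1/4)*(x + 1/4)*(x + 2)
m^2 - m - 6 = (m - 3)*(m + 2)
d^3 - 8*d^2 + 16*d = d*(d - 4)^2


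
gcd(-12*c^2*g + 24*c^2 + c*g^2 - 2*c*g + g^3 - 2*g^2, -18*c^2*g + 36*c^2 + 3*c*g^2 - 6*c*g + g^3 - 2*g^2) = 3*c*g - 6*c - g^2 + 2*g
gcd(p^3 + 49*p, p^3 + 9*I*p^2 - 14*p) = p^2 + 7*I*p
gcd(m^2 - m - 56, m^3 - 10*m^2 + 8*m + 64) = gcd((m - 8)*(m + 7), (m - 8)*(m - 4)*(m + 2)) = m - 8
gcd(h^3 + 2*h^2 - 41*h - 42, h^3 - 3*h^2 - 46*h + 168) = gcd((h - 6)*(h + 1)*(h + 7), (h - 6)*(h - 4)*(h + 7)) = h^2 + h - 42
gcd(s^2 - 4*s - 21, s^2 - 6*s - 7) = s - 7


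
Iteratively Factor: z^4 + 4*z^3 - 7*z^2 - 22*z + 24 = (z - 2)*(z^3 + 6*z^2 + 5*z - 12) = (z - 2)*(z + 3)*(z^2 + 3*z - 4) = (z - 2)*(z + 3)*(z + 4)*(z - 1)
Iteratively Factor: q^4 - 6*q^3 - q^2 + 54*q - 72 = (q - 4)*(q^3 - 2*q^2 - 9*q + 18) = (q - 4)*(q - 2)*(q^2 - 9) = (q - 4)*(q - 3)*(q - 2)*(q + 3)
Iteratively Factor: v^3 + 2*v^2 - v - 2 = (v + 1)*(v^2 + v - 2) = (v + 1)*(v + 2)*(v - 1)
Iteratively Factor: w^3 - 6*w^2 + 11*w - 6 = (w - 3)*(w^2 - 3*w + 2) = (w - 3)*(w - 1)*(w - 2)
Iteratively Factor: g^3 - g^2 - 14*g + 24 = (g - 2)*(g^2 + g - 12) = (g - 3)*(g - 2)*(g + 4)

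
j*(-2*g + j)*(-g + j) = 2*g^2*j - 3*g*j^2 + j^3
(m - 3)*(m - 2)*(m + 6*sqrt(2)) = m^3 - 5*m^2 + 6*sqrt(2)*m^2 - 30*sqrt(2)*m + 6*m + 36*sqrt(2)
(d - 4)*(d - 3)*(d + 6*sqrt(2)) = d^3 - 7*d^2 + 6*sqrt(2)*d^2 - 42*sqrt(2)*d + 12*d + 72*sqrt(2)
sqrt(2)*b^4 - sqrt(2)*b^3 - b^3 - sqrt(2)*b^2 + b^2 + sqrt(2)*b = b*(b - 1)*(b - sqrt(2))*(sqrt(2)*b + 1)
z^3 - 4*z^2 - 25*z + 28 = (z - 7)*(z - 1)*(z + 4)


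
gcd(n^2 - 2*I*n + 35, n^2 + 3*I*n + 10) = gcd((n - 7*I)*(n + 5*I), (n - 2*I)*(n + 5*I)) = n + 5*I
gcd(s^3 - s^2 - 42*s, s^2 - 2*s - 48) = s + 6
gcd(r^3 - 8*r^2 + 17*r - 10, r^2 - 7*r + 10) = r^2 - 7*r + 10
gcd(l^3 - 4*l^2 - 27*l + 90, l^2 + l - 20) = l + 5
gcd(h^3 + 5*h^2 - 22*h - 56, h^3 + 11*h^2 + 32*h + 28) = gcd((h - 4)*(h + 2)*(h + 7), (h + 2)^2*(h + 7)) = h^2 + 9*h + 14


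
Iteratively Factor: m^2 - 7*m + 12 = (m - 3)*(m - 4)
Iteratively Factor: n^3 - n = (n + 1)*(n^2 - n) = n*(n + 1)*(n - 1)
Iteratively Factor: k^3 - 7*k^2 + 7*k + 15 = (k - 5)*(k^2 - 2*k - 3) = (k - 5)*(k + 1)*(k - 3)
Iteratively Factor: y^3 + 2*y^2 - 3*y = (y + 3)*(y^2 - y) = y*(y + 3)*(y - 1)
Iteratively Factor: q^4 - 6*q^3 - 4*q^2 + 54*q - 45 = (q - 1)*(q^3 - 5*q^2 - 9*q + 45) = (q - 5)*(q - 1)*(q^2 - 9) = (q - 5)*(q - 1)*(q + 3)*(q - 3)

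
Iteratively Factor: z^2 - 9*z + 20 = (z - 5)*(z - 4)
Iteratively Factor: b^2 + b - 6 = (b + 3)*(b - 2)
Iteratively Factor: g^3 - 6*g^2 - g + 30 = (g - 5)*(g^2 - g - 6) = (g - 5)*(g - 3)*(g + 2)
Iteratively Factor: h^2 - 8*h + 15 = (h - 5)*(h - 3)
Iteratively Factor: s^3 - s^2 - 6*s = (s + 2)*(s^2 - 3*s) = s*(s + 2)*(s - 3)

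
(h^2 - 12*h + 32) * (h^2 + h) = h^4 - 11*h^3 + 20*h^2 + 32*h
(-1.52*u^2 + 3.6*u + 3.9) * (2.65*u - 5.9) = -4.028*u^3 + 18.508*u^2 - 10.905*u - 23.01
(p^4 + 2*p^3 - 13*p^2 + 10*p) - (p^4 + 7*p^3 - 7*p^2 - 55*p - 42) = -5*p^3 - 6*p^2 + 65*p + 42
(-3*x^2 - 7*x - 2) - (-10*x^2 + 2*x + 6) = 7*x^2 - 9*x - 8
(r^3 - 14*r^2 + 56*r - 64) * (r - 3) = r^4 - 17*r^3 + 98*r^2 - 232*r + 192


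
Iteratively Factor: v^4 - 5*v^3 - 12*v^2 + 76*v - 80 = (v + 4)*(v^3 - 9*v^2 + 24*v - 20) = (v - 5)*(v + 4)*(v^2 - 4*v + 4) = (v - 5)*(v - 2)*(v + 4)*(v - 2)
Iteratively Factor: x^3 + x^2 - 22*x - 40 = (x + 4)*(x^2 - 3*x - 10) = (x - 5)*(x + 4)*(x + 2)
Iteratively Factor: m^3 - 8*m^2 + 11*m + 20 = (m + 1)*(m^2 - 9*m + 20) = (m - 5)*(m + 1)*(m - 4)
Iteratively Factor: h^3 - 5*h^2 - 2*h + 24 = (h - 4)*(h^2 - h - 6) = (h - 4)*(h + 2)*(h - 3)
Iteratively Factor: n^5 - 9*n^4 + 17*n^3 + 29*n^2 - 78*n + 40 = (n - 4)*(n^4 - 5*n^3 - 3*n^2 + 17*n - 10) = (n - 5)*(n - 4)*(n^3 - 3*n + 2) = (n - 5)*(n - 4)*(n - 1)*(n^2 + n - 2) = (n - 5)*(n - 4)*(n - 1)*(n + 2)*(n - 1)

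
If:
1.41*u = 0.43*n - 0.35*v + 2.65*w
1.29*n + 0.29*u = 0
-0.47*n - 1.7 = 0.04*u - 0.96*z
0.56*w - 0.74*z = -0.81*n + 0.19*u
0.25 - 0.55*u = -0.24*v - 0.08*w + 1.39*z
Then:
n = -1.26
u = 5.58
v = 17.95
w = 5.55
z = 1.39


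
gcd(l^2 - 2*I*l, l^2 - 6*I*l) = l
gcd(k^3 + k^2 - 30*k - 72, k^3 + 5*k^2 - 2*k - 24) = k^2 + 7*k + 12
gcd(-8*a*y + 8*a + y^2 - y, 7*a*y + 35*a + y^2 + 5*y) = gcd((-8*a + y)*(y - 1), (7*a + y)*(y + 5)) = 1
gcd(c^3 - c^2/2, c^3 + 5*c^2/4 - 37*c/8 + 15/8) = c - 1/2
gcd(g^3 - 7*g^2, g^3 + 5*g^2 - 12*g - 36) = 1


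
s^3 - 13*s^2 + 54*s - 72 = (s - 6)*(s - 4)*(s - 3)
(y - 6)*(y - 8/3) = y^2 - 26*y/3 + 16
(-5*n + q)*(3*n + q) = -15*n^2 - 2*n*q + q^2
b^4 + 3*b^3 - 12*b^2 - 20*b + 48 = (b - 2)^2*(b + 3)*(b + 4)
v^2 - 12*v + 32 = (v - 8)*(v - 4)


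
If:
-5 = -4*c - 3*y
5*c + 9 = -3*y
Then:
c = -14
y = 61/3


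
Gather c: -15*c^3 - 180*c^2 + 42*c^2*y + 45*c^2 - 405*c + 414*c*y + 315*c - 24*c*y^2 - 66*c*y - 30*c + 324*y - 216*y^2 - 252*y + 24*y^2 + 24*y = -15*c^3 + c^2*(42*y - 135) + c*(-24*y^2 + 348*y - 120) - 192*y^2 + 96*y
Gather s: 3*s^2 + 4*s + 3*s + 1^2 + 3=3*s^2 + 7*s + 4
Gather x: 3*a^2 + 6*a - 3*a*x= 3*a^2 - 3*a*x + 6*a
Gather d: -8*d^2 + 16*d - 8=-8*d^2 + 16*d - 8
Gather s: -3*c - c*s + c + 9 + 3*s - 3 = -2*c + s*(3 - c) + 6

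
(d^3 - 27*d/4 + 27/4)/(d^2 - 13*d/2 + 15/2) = (2*d^2 + 3*d - 9)/(2*(d - 5))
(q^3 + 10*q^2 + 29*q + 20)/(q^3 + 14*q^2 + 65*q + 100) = (q + 1)/(q + 5)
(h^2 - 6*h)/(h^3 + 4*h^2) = (h - 6)/(h*(h + 4))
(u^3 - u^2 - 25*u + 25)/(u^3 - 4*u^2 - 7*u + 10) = (u + 5)/(u + 2)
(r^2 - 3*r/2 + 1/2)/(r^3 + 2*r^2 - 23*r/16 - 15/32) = 16*(2*r^2 - 3*r + 1)/(32*r^3 + 64*r^2 - 46*r - 15)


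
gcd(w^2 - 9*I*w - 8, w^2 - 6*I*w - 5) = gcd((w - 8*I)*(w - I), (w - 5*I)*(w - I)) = w - I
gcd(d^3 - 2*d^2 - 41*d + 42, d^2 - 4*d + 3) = d - 1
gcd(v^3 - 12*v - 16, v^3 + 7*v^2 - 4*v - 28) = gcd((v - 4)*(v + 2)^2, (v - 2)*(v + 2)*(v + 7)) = v + 2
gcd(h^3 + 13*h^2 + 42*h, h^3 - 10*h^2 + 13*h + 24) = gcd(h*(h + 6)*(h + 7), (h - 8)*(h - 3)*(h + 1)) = 1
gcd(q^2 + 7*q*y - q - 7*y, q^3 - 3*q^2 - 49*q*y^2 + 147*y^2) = q + 7*y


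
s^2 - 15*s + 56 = (s - 8)*(s - 7)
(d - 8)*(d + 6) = d^2 - 2*d - 48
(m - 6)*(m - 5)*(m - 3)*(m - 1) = m^4 - 15*m^3 + 77*m^2 - 153*m + 90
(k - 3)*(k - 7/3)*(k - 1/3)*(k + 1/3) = k^4 - 16*k^3/3 + 62*k^2/9 + 16*k/27 - 7/9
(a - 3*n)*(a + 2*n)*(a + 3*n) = a^3 + 2*a^2*n - 9*a*n^2 - 18*n^3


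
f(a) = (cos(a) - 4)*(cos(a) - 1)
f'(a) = -(cos(a) - 4)*sin(a) - (cos(a) - 1)*sin(a) = (5 - 2*cos(a))*sin(a)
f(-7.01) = 0.82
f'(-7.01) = -2.33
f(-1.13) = 2.05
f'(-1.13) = -3.75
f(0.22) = 0.07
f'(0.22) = 0.67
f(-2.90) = 9.80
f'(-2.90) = -1.66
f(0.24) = 0.09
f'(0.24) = 0.73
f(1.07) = 1.83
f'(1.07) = 3.54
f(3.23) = 9.97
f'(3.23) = -0.62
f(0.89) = 1.25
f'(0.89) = 2.91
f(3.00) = 9.93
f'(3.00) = 0.99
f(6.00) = 0.12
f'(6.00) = -0.86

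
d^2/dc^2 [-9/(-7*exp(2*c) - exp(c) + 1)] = 9*(2*(14*exp(c) + 1)^2*exp(c) - (28*exp(c) + 1)*(7*exp(2*c) + exp(c) - 1))*exp(c)/(7*exp(2*c) + exp(c) - 1)^3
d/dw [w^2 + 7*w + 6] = 2*w + 7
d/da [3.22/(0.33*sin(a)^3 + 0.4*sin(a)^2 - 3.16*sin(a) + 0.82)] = (-3.1878*sin(a)^2 - 2.576*sin(a) + 10.1752)*cos(a)/(0.33*sin(a)^3 + 0.4*sin(a)^2 - 3.16*sin(a) + 0.82)^2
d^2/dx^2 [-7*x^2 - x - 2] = -14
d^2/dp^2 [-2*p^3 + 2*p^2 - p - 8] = 4 - 12*p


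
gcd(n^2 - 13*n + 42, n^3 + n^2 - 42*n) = n - 6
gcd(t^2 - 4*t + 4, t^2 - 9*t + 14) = t - 2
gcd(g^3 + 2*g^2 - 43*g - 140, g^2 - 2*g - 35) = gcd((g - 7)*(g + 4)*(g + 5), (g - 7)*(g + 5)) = g^2 - 2*g - 35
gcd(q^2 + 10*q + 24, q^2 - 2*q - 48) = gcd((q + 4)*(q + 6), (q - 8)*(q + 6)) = q + 6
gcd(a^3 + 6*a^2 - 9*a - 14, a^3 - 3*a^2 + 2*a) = a - 2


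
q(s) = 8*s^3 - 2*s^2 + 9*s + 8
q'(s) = 24*s^2 - 4*s + 9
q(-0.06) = 7.45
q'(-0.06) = 9.33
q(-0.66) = -1.11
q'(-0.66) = 22.09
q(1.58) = 48.78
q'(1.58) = 62.59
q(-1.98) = -79.76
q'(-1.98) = 111.01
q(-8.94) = -5948.44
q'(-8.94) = 1962.93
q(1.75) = 60.50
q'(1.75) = 75.50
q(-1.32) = -25.76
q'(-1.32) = 56.10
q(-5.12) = -1164.25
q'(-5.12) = 658.63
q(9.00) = 5759.00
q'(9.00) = 1917.00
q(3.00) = 233.00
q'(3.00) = 213.00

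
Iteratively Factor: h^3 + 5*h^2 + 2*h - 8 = (h + 2)*(h^2 + 3*h - 4) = (h - 1)*(h + 2)*(h + 4)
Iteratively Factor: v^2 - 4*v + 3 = (v - 3)*(v - 1)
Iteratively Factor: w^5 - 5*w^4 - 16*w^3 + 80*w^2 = (w)*(w^4 - 5*w^3 - 16*w^2 + 80*w) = w^2*(w^3 - 5*w^2 - 16*w + 80) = w^2*(w + 4)*(w^2 - 9*w + 20) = w^2*(w - 4)*(w + 4)*(w - 5)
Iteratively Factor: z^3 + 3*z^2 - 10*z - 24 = (z + 4)*(z^2 - z - 6) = (z - 3)*(z + 4)*(z + 2)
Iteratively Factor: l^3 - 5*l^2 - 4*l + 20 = (l - 5)*(l^2 - 4) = (l - 5)*(l + 2)*(l - 2)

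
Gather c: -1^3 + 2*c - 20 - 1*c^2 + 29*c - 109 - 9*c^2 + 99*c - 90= -10*c^2 + 130*c - 220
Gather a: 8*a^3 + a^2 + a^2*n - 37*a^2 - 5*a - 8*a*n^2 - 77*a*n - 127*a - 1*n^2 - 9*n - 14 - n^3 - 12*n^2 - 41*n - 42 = 8*a^3 + a^2*(n - 36) + a*(-8*n^2 - 77*n - 132) - n^3 - 13*n^2 - 50*n - 56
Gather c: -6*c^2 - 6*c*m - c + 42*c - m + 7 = -6*c^2 + c*(41 - 6*m) - m + 7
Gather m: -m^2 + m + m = -m^2 + 2*m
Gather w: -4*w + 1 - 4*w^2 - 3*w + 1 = -4*w^2 - 7*w + 2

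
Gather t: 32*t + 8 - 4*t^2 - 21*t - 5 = -4*t^2 + 11*t + 3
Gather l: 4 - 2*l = 4 - 2*l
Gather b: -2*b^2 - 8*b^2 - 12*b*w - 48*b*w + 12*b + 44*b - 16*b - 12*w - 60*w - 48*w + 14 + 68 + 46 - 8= -10*b^2 + b*(40 - 60*w) - 120*w + 120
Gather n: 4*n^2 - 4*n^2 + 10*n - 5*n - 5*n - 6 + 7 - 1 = 0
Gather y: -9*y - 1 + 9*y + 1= 0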